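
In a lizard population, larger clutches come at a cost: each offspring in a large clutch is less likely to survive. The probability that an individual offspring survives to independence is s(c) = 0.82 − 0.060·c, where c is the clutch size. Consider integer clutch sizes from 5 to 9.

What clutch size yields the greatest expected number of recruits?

7

Expected recruits = c × s(c):
  c=5: 5 × 0.520 = 2.600
  c=6: 6 × 0.460 = 2.760
  c=7: 7 × 0.400 = 2.800
  c=8: 8 × 0.340 = 2.720
  c=9: 9 × 0.280 = 2.520
Maximum at c = 7 (2.800 recruits).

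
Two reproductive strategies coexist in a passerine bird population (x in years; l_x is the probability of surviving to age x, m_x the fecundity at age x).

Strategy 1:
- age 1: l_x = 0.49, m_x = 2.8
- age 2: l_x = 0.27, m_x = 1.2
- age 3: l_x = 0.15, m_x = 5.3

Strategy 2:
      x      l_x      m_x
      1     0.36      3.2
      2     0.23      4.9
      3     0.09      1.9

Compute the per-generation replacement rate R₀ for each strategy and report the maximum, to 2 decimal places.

Strategy 1: R₀ = 0.49×2.8 + 0.27×1.2 + 0.15×5.3 = 2.4910
Strategy 2: R₀ = 0.36×3.2 + 0.23×4.9 + 0.09×1.9 = 2.4500
Highest R₀: strategy 1 with 2.4910.

2.49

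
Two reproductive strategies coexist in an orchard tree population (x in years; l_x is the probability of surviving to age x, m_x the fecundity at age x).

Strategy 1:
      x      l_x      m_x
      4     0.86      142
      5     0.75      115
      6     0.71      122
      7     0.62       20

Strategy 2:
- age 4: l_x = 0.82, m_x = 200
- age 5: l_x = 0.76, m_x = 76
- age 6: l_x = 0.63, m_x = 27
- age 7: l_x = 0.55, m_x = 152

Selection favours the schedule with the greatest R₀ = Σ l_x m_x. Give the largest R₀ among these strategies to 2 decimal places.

322.37

Strategy 1: R₀ = 0.86×142 + 0.75×115 + 0.71×122 + 0.62×20 = 307.3900
Strategy 2: R₀ = 0.82×200 + 0.76×76 + 0.63×27 + 0.55×152 = 322.3700
Highest R₀: strategy 2 with 322.3700.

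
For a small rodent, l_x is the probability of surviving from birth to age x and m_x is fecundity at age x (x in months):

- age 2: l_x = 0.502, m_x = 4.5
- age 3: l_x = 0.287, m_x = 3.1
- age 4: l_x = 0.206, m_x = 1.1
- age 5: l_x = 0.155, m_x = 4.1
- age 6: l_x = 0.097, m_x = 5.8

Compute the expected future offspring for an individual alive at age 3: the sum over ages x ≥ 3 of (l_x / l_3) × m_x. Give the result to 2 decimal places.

l_3 = 0.287. Conditional survival from age 3 to x is l_x / l_3.
  x=3: (0.287/0.287) × 3.1 = 3.1000
  x=4: (0.206/0.287) × 1.1 = 0.7895
  x=5: (0.155/0.287) × 4.1 = 2.2143
  x=6: (0.097/0.287) × 5.8 = 1.9603
Sum = 3.1000 + 0.7895 + 2.2143 + 1.9603 = 8.0641

8.06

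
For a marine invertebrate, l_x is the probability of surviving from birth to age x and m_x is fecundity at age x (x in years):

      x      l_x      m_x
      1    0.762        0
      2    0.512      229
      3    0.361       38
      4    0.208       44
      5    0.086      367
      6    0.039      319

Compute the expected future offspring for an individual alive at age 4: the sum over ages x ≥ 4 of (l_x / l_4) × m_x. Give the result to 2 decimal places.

255.55

l_4 = 0.208. Conditional survival from age 4 to x is l_x / l_4.
  x=4: (0.208/0.208) × 44 = 44.0000
  x=5: (0.086/0.208) × 367 = 151.7404
  x=6: (0.039/0.208) × 319 = 59.8125
Sum = 44.0000 + 151.7404 + 59.8125 = 255.5529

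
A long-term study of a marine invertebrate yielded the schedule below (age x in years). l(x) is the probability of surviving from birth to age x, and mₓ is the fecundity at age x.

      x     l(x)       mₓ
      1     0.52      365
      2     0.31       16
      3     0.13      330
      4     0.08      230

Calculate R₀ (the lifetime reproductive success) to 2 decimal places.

R₀ = Σ l(x) mₓ:
  age 1: 0.52 × 365 = 189.8000
  age 2: 0.31 × 16 = 4.9600
  age 3: 0.13 × 330 = 42.9000
  age 4: 0.08 × 230 = 18.4000
R₀ = 189.8000 + 4.9600 + 42.9000 + 18.4000 = 256.0600

256.06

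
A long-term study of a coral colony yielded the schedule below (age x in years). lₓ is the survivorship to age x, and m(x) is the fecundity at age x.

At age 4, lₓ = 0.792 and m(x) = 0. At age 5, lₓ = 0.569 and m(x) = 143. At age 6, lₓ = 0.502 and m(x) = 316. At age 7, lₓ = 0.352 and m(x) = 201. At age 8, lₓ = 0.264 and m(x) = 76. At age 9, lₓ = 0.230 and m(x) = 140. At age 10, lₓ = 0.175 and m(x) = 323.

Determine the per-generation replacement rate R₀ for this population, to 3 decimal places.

419.540

R₀ = Σ lₓ m(x):
  age 4: 0.792 × 0 = 0.0000
  age 5: 0.569 × 143 = 81.3670
  age 6: 0.502 × 316 = 158.6320
  age 7: 0.352 × 201 = 70.7520
  age 8: 0.264 × 76 = 20.0640
  age 9: 0.230 × 140 = 32.2000
  age 10: 0.175 × 323 = 56.5250
R₀ = 0.0000 + 81.3670 + 158.6320 + 70.7520 + 20.0640 + 32.2000 + 56.5250 = 419.5400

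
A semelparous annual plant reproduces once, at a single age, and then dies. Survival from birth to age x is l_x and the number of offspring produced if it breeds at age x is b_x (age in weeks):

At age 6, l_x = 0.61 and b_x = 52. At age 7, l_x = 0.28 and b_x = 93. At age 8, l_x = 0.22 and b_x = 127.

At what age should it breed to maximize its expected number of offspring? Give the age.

6

Expected offspring if breeding at age x = l_x × b_x:
  age 6: 0.61 × 52 = 31.720
  age 7: 0.28 × 93 = 26.040
  age 8: 0.22 × 127 = 27.940
Maximum at age 6 (31.720).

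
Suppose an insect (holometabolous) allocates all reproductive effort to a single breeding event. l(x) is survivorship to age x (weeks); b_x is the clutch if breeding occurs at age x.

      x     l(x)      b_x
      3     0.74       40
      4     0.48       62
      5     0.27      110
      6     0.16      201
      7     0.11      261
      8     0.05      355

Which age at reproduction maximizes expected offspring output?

6

Expected offspring if breeding at age x = l(x) × b_x:
  age 3: 0.74 × 40 = 29.600
  age 4: 0.48 × 62 = 29.760
  age 5: 0.27 × 110 = 29.700
  age 6: 0.16 × 201 = 32.160
  age 7: 0.11 × 261 = 28.710
  age 8: 0.05 × 355 = 17.750
Maximum at age 6 (32.160).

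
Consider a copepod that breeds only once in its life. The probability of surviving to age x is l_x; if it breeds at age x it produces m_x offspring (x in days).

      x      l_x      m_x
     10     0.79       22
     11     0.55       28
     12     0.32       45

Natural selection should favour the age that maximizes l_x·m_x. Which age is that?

Expected offspring if breeding at age x = l_x × m_x:
  age 10: 0.79 × 22 = 17.380
  age 11: 0.55 × 28 = 15.400
  age 12: 0.32 × 45 = 14.400
Maximum at age 10 (17.380).

10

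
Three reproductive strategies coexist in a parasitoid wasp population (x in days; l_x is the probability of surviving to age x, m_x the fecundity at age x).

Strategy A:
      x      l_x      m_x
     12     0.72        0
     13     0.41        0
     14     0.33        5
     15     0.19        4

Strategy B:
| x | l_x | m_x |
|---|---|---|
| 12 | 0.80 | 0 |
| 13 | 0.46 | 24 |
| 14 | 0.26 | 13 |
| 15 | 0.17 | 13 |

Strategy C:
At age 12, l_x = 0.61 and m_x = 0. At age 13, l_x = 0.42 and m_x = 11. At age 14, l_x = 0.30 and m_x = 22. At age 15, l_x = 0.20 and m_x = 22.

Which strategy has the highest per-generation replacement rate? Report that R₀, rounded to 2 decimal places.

Strategy A: R₀ = 0.72×0 + 0.41×0 + 0.33×5 + 0.19×4 = 2.4100
Strategy B: R₀ = 0.80×0 + 0.46×24 + 0.26×13 + 0.17×13 = 16.6300
Strategy C: R₀ = 0.61×0 + 0.42×11 + 0.30×22 + 0.20×22 = 15.6200
Highest R₀: strategy B with 16.6300.

16.63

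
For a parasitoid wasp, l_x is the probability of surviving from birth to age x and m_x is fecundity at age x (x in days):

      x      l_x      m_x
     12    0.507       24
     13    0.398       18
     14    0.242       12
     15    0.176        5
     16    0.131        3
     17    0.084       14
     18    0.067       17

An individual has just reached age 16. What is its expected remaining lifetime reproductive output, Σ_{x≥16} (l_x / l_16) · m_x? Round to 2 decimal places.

l_16 = 0.131. Conditional survival from age 16 to x is l_x / l_16.
  x=16: (0.131/0.131) × 3 = 3.0000
  x=17: (0.084/0.131) × 14 = 8.9771
  x=18: (0.067/0.131) × 17 = 8.6947
Sum = 3.0000 + 8.9771 + 8.6947 = 20.6718

20.67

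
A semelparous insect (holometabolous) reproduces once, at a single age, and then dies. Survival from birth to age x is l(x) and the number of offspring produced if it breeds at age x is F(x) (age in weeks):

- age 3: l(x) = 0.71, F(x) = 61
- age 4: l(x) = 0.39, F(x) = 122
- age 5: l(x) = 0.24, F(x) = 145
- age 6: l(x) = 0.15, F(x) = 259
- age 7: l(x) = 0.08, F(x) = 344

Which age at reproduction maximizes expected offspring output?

Expected offspring if breeding at age x = l(x) × F(x):
  age 3: 0.71 × 61 = 43.310
  age 4: 0.39 × 122 = 47.580
  age 5: 0.24 × 145 = 34.800
  age 6: 0.15 × 259 = 38.850
  age 7: 0.08 × 344 = 27.520
Maximum at age 4 (47.580).

4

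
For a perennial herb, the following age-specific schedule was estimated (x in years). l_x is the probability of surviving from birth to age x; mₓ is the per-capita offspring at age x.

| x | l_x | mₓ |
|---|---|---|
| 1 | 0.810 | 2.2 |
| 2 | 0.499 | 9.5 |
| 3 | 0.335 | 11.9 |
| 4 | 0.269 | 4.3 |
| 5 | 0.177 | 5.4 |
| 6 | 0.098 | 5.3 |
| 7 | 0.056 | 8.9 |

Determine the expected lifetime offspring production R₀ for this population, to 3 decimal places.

R₀ = Σ l_x mₓ:
  age 1: 0.810 × 2.2 = 1.7820
  age 2: 0.499 × 9.5 = 4.7405
  age 3: 0.335 × 11.9 = 3.9865
  age 4: 0.269 × 4.3 = 1.1567
  age 5: 0.177 × 5.4 = 0.9558
  age 6: 0.098 × 5.3 = 0.5194
  age 7: 0.056 × 8.9 = 0.4984
R₀ = 1.7820 + 4.7405 + 3.9865 + 1.1567 + 0.9558 + 0.5194 + 0.4984 = 13.6393

13.639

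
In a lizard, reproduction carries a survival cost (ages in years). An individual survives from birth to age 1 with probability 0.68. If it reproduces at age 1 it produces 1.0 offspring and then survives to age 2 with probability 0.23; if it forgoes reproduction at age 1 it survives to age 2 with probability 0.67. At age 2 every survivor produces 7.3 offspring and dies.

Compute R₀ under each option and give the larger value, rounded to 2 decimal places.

3.33

breed at age 1: R₀ = 0.68 × (1.0 + 0.23 × 7.3) = 0.68 × 2.6790 = 1.8217
delay to age 2: R₀ = 0.68 × (0.67 × 7.3) = 0.68 × 4.8910 = 3.3259
Higher: delay to age 2 (3.3259).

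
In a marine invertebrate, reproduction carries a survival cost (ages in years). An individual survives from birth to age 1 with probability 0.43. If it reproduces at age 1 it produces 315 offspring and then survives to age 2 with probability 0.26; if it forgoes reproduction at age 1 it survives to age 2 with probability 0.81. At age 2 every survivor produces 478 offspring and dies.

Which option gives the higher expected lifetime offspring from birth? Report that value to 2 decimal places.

188.89

breed at age 1: R₀ = 0.43 × (315 + 0.26 × 478) = 0.43 × 439.2800 = 188.8904
delay to age 2: R₀ = 0.43 × (0.81 × 478) = 0.43 × 387.1800 = 166.4874
Higher: breed at age 1 (188.8904).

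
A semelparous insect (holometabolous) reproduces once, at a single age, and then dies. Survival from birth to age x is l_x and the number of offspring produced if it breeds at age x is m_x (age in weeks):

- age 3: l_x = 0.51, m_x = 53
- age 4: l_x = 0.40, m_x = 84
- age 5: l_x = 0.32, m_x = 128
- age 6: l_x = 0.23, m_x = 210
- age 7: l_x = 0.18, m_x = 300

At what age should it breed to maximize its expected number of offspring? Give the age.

Expected offspring if breeding at age x = l_x × m_x:
  age 3: 0.51 × 53 = 27.030
  age 4: 0.40 × 84 = 33.600
  age 5: 0.32 × 128 = 40.960
  age 6: 0.23 × 210 = 48.300
  age 7: 0.18 × 300 = 54.000
Maximum at age 7 (54.000).

7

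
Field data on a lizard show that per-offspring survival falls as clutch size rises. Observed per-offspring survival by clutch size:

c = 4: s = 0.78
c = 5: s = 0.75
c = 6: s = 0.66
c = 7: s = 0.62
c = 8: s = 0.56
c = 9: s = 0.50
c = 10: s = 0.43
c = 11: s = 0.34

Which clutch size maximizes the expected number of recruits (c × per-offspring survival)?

9

Expected recruits = c × s(c):
  c=4: 4 × 0.78 = 3.120
  c=5: 5 × 0.75 = 3.750
  c=6: 6 × 0.66 = 3.960
  c=7: 7 × 0.62 = 4.340
  c=8: 8 × 0.56 = 4.480
  c=9: 9 × 0.50 = 4.500
  c=10: 10 × 0.43 = 4.300
  c=11: 11 × 0.34 = 3.740
Maximum at c = 9 (4.500 recruits).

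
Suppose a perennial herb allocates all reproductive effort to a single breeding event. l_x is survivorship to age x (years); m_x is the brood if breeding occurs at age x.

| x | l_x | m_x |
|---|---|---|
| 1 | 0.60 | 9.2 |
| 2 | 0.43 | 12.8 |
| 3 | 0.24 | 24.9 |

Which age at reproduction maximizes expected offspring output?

3

Expected offspring if breeding at age x = l_x × m_x:
  age 1: 0.60 × 9.2 = 5.520
  age 2: 0.43 × 12.8 = 5.504
  age 3: 0.24 × 24.9 = 5.976
Maximum at age 3 (5.976).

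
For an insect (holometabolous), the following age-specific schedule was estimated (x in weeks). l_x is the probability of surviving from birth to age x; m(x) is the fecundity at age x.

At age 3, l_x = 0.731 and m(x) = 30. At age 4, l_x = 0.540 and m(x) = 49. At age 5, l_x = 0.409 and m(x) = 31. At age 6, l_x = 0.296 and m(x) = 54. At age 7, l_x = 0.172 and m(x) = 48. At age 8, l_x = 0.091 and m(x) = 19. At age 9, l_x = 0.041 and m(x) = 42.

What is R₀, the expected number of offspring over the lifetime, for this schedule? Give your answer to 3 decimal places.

R₀ = Σ l_x m(x):
  age 3: 0.731 × 30 = 21.9300
  age 4: 0.540 × 49 = 26.4600
  age 5: 0.409 × 31 = 12.6790
  age 6: 0.296 × 54 = 15.9840
  age 7: 0.172 × 48 = 8.2560
  age 8: 0.091 × 19 = 1.7290
  age 9: 0.041 × 42 = 1.7220
R₀ = 21.9300 + 26.4600 + 12.6790 + 15.9840 + 8.2560 + 1.7290 + 1.7220 = 88.7600

88.760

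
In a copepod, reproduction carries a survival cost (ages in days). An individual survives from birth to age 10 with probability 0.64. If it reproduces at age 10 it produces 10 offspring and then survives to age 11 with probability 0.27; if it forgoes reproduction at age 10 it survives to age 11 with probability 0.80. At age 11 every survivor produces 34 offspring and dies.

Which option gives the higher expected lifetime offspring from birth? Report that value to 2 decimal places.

17.41

breed at age 10: R₀ = 0.64 × (10 + 0.27 × 34) = 0.64 × 19.1800 = 12.2752
delay to age 11: R₀ = 0.64 × (0.80 × 34) = 0.64 × 27.2000 = 17.4080
Higher: delay to age 11 (17.4080).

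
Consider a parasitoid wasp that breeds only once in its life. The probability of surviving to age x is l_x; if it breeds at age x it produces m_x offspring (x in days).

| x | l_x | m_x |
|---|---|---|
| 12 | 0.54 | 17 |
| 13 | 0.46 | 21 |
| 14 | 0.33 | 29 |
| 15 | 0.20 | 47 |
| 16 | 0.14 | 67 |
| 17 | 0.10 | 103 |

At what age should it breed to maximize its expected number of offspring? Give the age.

Expected offspring if breeding at age x = l_x × m_x:
  age 12: 0.54 × 17 = 9.180
  age 13: 0.46 × 21 = 9.660
  age 14: 0.33 × 29 = 9.570
  age 15: 0.20 × 47 = 9.400
  age 16: 0.14 × 67 = 9.380
  age 17: 0.10 × 103 = 10.300
Maximum at age 17 (10.300).

17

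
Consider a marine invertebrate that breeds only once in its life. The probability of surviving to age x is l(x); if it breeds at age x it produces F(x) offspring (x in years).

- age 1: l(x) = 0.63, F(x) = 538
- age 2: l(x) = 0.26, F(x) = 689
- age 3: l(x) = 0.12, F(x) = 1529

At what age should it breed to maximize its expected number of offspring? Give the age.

Expected offspring if breeding at age x = l(x) × F(x):
  age 1: 0.63 × 538 = 338.940
  age 2: 0.26 × 689 = 179.140
  age 3: 0.12 × 1529 = 183.480
Maximum at age 1 (338.940).

1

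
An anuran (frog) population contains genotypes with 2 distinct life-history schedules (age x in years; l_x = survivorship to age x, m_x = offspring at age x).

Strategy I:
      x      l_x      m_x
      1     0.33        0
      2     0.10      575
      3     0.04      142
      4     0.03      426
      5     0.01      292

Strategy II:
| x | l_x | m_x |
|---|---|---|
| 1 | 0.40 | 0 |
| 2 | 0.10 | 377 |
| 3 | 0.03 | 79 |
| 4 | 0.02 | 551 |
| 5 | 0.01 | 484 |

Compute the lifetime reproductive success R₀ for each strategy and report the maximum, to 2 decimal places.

78.88

Strategy I: R₀ = 0.33×0 + 0.10×575 + 0.04×142 + 0.03×426 + 0.01×292 = 78.8800
Strategy II: R₀ = 0.40×0 + 0.10×377 + 0.03×79 + 0.02×551 + 0.01×484 = 55.9300
Highest R₀: strategy I with 78.8800.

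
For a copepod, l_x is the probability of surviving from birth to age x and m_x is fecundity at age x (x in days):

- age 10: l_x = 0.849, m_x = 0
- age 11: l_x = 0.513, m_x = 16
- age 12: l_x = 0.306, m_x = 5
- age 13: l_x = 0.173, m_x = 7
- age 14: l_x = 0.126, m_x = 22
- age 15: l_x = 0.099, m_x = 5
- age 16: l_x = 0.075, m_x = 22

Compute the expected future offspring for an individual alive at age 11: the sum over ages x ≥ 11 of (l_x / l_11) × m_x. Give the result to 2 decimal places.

30.93

l_11 = 0.513. Conditional survival from age 11 to x is l_x / l_11.
  x=11: (0.513/0.513) × 16 = 16.0000
  x=12: (0.306/0.513) × 5 = 2.9825
  x=13: (0.173/0.513) × 7 = 2.3606
  x=14: (0.126/0.513) × 22 = 5.4035
  x=15: (0.099/0.513) × 5 = 0.9649
  x=16: (0.075/0.513) × 22 = 3.2164
Sum = 16.0000 + 2.9825 + 2.3606 + 5.4035 + 0.9649 + 3.2164 = 30.9279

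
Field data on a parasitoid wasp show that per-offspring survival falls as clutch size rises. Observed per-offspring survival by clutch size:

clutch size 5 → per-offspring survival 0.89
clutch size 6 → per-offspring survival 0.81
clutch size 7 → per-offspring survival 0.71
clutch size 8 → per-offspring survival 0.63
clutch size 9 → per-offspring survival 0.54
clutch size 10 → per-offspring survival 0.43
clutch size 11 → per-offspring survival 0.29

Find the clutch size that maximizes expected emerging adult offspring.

Expected emerging adult offspring = c × s(c):
  c=5: 5 × 0.89 = 4.450
  c=6: 6 × 0.81 = 4.860
  c=7: 7 × 0.71 = 4.970
  c=8: 8 × 0.63 = 5.040
  c=9: 9 × 0.54 = 4.860
  c=10: 10 × 0.43 = 4.300
  c=11: 11 × 0.29 = 3.190
Maximum at c = 8 (5.040 emerging adult offspring).

8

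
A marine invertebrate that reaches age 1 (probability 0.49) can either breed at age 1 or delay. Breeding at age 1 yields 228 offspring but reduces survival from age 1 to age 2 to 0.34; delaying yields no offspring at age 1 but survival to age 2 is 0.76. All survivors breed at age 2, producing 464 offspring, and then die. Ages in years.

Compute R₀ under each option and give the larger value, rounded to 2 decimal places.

189.02

breed at age 1: R₀ = 0.49 × (228 + 0.34 × 464) = 0.49 × 385.7600 = 189.0224
delay to age 2: R₀ = 0.49 × (0.76 × 464) = 0.49 × 352.6400 = 172.7936
Higher: breed at age 1 (189.0224).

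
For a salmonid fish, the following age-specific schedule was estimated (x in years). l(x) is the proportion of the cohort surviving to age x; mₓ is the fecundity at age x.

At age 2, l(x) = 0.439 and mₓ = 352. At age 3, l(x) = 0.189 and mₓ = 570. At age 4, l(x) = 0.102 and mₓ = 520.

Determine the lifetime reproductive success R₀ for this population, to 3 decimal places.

315.298

R₀ = Σ l(x) mₓ:
  age 2: 0.439 × 352 = 154.5280
  age 3: 0.189 × 570 = 107.7300
  age 4: 0.102 × 520 = 53.0400
R₀ = 154.5280 + 107.7300 + 53.0400 = 315.2980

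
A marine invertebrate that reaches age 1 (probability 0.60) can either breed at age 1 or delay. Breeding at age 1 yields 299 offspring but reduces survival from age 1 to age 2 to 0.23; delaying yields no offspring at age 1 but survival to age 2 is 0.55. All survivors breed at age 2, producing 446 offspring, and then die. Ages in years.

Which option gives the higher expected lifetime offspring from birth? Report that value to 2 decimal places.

breed at age 1: R₀ = 0.60 × (299 + 0.23 × 446) = 0.60 × 401.5800 = 240.9480
delay to age 2: R₀ = 0.60 × (0.55 × 446) = 0.60 × 245.3000 = 147.1800
Higher: breed at age 1 (240.9480).

240.95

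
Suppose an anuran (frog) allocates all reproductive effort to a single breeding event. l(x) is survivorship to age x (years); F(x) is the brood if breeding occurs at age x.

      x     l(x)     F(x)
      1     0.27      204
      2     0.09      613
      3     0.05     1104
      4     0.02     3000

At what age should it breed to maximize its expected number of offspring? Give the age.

4

Expected offspring if breeding at age x = l(x) × F(x):
  age 1: 0.27 × 204 = 55.080
  age 2: 0.09 × 613 = 55.170
  age 3: 0.05 × 1104 = 55.200
  age 4: 0.02 × 3000 = 60.000
Maximum at age 4 (60.000).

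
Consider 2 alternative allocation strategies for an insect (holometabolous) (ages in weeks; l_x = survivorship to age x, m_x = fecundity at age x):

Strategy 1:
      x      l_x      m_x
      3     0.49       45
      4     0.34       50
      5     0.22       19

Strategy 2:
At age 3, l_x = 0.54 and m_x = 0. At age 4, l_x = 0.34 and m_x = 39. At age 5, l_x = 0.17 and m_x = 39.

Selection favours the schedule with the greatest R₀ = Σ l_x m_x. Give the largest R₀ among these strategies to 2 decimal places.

Strategy 1: R₀ = 0.49×45 + 0.34×50 + 0.22×19 = 43.2300
Strategy 2: R₀ = 0.54×0 + 0.34×39 + 0.17×39 = 19.8900
Highest R₀: strategy 1 with 43.2300.

43.23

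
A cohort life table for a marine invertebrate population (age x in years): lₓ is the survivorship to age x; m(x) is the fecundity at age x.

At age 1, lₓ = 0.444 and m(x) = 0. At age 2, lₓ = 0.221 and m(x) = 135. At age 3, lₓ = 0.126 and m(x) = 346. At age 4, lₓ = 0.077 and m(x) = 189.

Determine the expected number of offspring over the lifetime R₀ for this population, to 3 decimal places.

87.984

R₀ = Σ lₓ m(x):
  age 1: 0.444 × 0 = 0.0000
  age 2: 0.221 × 135 = 29.8350
  age 3: 0.126 × 346 = 43.5960
  age 4: 0.077 × 189 = 14.5530
R₀ = 0.0000 + 29.8350 + 43.5960 + 14.5530 = 87.9840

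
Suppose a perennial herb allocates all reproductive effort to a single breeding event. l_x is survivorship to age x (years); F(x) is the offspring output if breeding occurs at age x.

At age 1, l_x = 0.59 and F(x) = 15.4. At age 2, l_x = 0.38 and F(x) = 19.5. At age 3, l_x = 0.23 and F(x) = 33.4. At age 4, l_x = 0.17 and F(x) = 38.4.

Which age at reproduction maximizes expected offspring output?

Expected offspring if breeding at age x = l_x × F(x):
  age 1: 0.59 × 15.4 = 9.086
  age 2: 0.38 × 19.5 = 7.410
  age 3: 0.23 × 33.4 = 7.682
  age 4: 0.17 × 38.4 = 6.528
Maximum at age 1 (9.086).

1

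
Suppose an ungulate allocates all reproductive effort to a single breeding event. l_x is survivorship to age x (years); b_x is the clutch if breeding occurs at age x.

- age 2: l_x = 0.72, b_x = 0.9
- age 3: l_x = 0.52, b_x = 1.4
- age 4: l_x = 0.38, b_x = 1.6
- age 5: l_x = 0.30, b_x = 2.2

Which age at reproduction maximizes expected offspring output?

3

Expected offspring if breeding at age x = l_x × b_x:
  age 2: 0.72 × 0.9 = 0.648
  age 3: 0.52 × 1.4 = 0.728
  age 4: 0.38 × 1.6 = 0.608
  age 5: 0.30 × 2.2 = 0.660
Maximum at age 3 (0.728).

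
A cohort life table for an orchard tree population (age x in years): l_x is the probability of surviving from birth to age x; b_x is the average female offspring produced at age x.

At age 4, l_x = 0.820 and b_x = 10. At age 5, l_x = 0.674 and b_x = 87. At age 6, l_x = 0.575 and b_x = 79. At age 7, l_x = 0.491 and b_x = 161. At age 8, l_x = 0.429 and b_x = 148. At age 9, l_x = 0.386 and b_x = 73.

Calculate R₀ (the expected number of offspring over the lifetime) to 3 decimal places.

282.984

R₀ = Σ l_x b_x:
  age 4: 0.820 × 10 = 8.2000
  age 5: 0.674 × 87 = 58.6380
  age 6: 0.575 × 79 = 45.4250
  age 7: 0.491 × 161 = 79.0510
  age 8: 0.429 × 148 = 63.4920
  age 9: 0.386 × 73 = 28.1780
R₀ = 8.2000 + 58.6380 + 45.4250 + 79.0510 + 63.4920 + 28.1780 = 282.9840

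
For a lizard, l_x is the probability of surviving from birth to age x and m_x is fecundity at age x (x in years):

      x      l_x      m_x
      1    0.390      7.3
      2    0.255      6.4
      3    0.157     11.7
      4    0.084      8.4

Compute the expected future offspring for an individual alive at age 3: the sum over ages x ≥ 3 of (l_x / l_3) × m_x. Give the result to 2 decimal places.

l_3 = 0.157. Conditional survival from age 3 to x is l_x / l_3.
  x=3: (0.157/0.157) × 11.7 = 11.7000
  x=4: (0.084/0.157) × 8.4 = 4.4943
Sum = 11.7000 + 4.4943 = 16.1943

16.19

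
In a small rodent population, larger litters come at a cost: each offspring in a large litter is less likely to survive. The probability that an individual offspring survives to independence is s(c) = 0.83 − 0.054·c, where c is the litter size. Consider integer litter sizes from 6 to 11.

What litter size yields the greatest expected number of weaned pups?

Expected weaned pups = c × s(c):
  c=6: 6 × 0.506 = 3.036
  c=7: 7 × 0.452 = 3.164
  c=8: 8 × 0.398 = 3.184
  c=9: 9 × 0.344 = 3.096
  c=10: 10 × 0.290 = 2.900
  c=11: 11 × 0.236 = 2.596
Maximum at c = 8 (3.184 weaned pups).

8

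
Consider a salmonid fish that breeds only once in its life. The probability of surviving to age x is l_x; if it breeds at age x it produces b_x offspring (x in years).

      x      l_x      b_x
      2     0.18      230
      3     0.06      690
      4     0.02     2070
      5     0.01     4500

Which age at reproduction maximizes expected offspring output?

5

Expected offspring if breeding at age x = l_x × b_x:
  age 2: 0.18 × 230 = 41.400
  age 3: 0.06 × 690 = 41.400
  age 4: 0.02 × 2070 = 41.400
  age 5: 0.01 × 4500 = 45.000
Maximum at age 5 (45.000).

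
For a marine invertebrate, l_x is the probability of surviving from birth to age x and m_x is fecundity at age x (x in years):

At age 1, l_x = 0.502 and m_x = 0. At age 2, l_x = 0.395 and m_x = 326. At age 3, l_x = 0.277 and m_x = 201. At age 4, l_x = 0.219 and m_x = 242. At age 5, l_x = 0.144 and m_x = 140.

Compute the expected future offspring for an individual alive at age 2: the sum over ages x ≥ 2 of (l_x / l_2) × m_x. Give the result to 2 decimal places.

l_2 = 0.395. Conditional survival from age 2 to x is l_x / l_2.
  x=2: (0.395/0.395) × 326 = 326.0000
  x=3: (0.277/0.395) × 201 = 140.9544
  x=4: (0.219/0.395) × 242 = 134.1722
  x=5: (0.144/0.395) × 140 = 51.0380
Sum = 326.0000 + 140.9544 + 134.1722 + 51.0380 = 652.1646

652.16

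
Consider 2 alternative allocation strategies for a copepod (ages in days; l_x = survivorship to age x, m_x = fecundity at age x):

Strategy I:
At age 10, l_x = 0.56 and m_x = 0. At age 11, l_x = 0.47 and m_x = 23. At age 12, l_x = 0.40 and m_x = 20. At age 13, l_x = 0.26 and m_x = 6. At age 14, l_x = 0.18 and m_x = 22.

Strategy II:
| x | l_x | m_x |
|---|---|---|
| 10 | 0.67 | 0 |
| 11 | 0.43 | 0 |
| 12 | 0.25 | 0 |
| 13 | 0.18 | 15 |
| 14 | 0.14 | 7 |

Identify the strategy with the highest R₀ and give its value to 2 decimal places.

Strategy I: R₀ = 0.56×0 + 0.47×23 + 0.40×20 + 0.26×6 + 0.18×22 = 24.3300
Strategy II: R₀ = 0.67×0 + 0.43×0 + 0.25×0 + 0.18×15 + 0.14×7 = 3.6800
Highest R₀: strategy I with 24.3300.

24.33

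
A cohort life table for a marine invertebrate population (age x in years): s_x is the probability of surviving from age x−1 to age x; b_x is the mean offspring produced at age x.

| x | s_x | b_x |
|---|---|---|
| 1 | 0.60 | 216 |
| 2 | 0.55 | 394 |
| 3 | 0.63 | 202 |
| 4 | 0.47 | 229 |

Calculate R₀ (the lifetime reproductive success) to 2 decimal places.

323.99

Survivorship from birth: l_x = s_1·s_2·…·s_x.
  l_1 = 0.60000
  l_2 = 0.33000
  l_3 = 0.20790
  l_4 = 0.09771
R₀ = Σ l_x b_x:
  age 1: 0.60000 × 216 = 129.6000
  age 2: 0.33000 × 394 = 130.0200
  age 3: 0.20790 × 202 = 41.9958
  age 4: 0.09771 × 229 = 22.3756
R₀ = 129.6000 + 130.0200 + 41.9958 + 22.3756 = 323.9914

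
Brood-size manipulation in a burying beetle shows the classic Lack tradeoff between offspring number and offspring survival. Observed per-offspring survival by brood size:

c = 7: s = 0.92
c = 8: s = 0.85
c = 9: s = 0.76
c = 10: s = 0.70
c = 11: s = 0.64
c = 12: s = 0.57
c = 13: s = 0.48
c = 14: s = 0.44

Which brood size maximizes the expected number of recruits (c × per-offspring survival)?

11

Expected recruits = c × s(c):
  c=7: 7 × 0.92 = 6.440
  c=8: 8 × 0.85 = 6.800
  c=9: 9 × 0.76 = 6.840
  c=10: 10 × 0.70 = 7.000
  c=11: 11 × 0.64 = 7.040
  c=12: 12 × 0.57 = 6.840
  c=13: 13 × 0.48 = 6.240
  c=14: 14 × 0.44 = 6.160
Maximum at c = 11 (7.040 recruits).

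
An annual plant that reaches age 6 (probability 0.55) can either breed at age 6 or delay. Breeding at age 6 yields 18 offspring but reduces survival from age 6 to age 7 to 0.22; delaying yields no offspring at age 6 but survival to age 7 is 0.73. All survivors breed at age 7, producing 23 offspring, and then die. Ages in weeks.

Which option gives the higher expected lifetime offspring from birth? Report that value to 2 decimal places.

breed at age 6: R₀ = 0.55 × (18 + 0.22 × 23) = 0.55 × 23.0600 = 12.6830
delay to age 7: R₀ = 0.55 × (0.73 × 23) = 0.55 × 16.7900 = 9.2345
Higher: breed at age 6 (12.6830).

12.68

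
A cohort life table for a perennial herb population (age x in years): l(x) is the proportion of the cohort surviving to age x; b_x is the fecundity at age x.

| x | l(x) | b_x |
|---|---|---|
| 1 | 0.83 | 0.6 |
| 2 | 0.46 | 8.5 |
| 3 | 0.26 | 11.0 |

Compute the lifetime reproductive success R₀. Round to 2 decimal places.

R₀ = Σ l(x) b_x:
  age 1: 0.83 × 0.6 = 0.4980
  age 2: 0.46 × 8.5 = 3.9100
  age 3: 0.26 × 11.0 = 2.8600
R₀ = 0.4980 + 3.9100 + 2.8600 = 7.2680

7.27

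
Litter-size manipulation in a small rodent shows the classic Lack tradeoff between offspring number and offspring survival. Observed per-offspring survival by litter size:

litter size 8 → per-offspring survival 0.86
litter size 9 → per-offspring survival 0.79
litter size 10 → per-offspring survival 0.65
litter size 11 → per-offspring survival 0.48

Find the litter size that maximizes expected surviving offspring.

9

Expected surviving offspring = c × s(c):
  c=8: 8 × 0.86 = 6.880
  c=9: 9 × 0.79 = 7.110
  c=10: 10 × 0.65 = 6.500
  c=11: 11 × 0.48 = 5.280
Maximum at c = 9 (7.110 surviving offspring).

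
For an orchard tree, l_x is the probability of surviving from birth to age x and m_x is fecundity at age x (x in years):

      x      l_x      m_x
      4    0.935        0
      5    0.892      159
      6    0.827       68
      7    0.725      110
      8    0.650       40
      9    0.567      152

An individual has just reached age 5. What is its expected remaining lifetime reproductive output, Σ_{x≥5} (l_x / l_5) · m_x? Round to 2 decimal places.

l_5 = 0.892. Conditional survival from age 5 to x is l_x / l_5.
  x=5: (0.892/0.892) × 159 = 159.0000
  x=6: (0.827/0.892) × 68 = 63.0448
  x=7: (0.725/0.892) × 110 = 89.4058
  x=8: (0.650/0.892) × 40 = 29.1480
  x=9: (0.567/0.892) × 152 = 96.6188
Sum = 159.0000 + 63.0448 + 89.4058 + 29.1480 + 96.6188 = 437.2175

437.22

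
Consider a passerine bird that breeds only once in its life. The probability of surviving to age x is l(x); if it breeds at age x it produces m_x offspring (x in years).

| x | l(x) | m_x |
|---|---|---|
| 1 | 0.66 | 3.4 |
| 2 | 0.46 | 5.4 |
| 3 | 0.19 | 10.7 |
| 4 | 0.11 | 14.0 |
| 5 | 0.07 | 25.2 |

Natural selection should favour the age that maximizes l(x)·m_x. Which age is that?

2

Expected offspring if breeding at age x = l(x) × m_x:
  age 1: 0.66 × 3.4 = 2.244
  age 2: 0.46 × 5.4 = 2.484
  age 3: 0.19 × 10.7 = 2.033
  age 4: 0.11 × 14.0 = 1.540
  age 5: 0.07 × 25.2 = 1.764
Maximum at age 2 (2.484).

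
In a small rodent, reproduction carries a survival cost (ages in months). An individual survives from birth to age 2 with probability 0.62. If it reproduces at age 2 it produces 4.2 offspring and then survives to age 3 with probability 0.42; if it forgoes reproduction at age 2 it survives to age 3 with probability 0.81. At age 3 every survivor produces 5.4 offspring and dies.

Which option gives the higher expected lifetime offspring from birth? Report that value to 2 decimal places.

4.01

breed at age 2: R₀ = 0.62 × (4.2 + 0.42 × 5.4) = 0.62 × 6.4680 = 4.0102
delay to age 3: R₀ = 0.62 × (0.81 × 5.4) = 0.62 × 4.3740 = 2.7119
Higher: breed at age 2 (4.0102).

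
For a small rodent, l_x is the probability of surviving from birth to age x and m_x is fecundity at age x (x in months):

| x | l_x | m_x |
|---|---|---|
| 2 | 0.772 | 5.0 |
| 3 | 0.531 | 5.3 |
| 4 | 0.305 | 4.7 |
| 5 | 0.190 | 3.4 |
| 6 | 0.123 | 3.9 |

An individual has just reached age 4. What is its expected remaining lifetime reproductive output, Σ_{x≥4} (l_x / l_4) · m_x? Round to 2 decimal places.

l_4 = 0.305. Conditional survival from age 4 to x is l_x / l_4.
  x=4: (0.305/0.305) × 4.7 = 4.7000
  x=5: (0.190/0.305) × 3.4 = 2.1180
  x=6: (0.123/0.305) × 3.9 = 1.5728
Sum = 4.7000 + 2.1180 + 1.5728 = 8.3908

8.39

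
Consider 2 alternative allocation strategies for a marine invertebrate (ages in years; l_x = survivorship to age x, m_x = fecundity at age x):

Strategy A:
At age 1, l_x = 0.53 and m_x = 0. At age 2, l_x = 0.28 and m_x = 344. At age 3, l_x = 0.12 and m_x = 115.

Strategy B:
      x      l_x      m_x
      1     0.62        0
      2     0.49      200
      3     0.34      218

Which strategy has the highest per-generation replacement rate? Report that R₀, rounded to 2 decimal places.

172.12

Strategy A: R₀ = 0.53×0 + 0.28×344 + 0.12×115 = 110.1200
Strategy B: R₀ = 0.62×0 + 0.49×200 + 0.34×218 = 172.1200
Highest R₀: strategy B with 172.1200.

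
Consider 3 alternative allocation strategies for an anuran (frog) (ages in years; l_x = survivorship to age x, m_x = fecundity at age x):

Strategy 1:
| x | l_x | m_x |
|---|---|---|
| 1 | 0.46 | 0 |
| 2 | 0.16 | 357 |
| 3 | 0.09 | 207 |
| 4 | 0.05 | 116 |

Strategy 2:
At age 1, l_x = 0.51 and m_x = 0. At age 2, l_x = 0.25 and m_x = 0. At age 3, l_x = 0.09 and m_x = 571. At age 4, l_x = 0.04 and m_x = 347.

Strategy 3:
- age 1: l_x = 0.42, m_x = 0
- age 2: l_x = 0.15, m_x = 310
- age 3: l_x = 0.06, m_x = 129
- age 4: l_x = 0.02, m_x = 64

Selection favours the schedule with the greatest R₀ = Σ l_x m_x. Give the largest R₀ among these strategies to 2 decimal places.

Strategy 1: R₀ = 0.46×0 + 0.16×357 + 0.09×207 + 0.05×116 = 81.5500
Strategy 2: R₀ = 0.51×0 + 0.25×0 + 0.09×571 + 0.04×347 = 65.2700
Strategy 3: R₀ = 0.42×0 + 0.15×310 + 0.06×129 + 0.02×64 = 55.5200
Highest R₀: strategy 1 with 81.5500.

81.55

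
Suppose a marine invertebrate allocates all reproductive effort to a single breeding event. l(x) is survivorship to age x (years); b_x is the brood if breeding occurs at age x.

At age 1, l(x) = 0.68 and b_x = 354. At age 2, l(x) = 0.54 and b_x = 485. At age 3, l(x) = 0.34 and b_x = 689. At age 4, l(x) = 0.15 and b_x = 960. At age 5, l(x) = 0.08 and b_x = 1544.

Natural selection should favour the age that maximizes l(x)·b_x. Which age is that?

2

Expected offspring if breeding at age x = l(x) × b_x:
  age 1: 0.68 × 354 = 240.720
  age 2: 0.54 × 485 = 261.900
  age 3: 0.34 × 689 = 234.260
  age 4: 0.15 × 960 = 144.000
  age 5: 0.08 × 1544 = 123.520
Maximum at age 2 (261.900).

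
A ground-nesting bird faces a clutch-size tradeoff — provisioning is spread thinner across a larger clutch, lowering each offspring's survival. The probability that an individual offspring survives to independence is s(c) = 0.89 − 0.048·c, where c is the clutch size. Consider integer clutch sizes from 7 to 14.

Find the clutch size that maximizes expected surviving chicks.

9

Expected surviving chicks = c × s(c):
  c=7: 7 × 0.554 = 3.878
  c=8: 8 × 0.506 = 4.048
  c=9: 9 × 0.458 = 4.122
  c=10: 10 × 0.410 = 4.100
  c=11: 11 × 0.362 = 3.982
  c=12: 12 × 0.314 = 3.768
  c=13: 13 × 0.266 = 3.458
  c=14: 14 × 0.218 = 3.052
Maximum at c = 9 (4.122 surviving chicks).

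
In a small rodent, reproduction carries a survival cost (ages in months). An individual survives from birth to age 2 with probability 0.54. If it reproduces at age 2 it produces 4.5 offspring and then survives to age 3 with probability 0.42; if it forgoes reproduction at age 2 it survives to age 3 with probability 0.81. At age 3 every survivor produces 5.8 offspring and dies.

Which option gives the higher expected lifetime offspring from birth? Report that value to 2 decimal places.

3.75

breed at age 2: R₀ = 0.54 × (4.5 + 0.42 × 5.8) = 0.54 × 6.9360 = 3.7454
delay to age 3: R₀ = 0.54 × (0.81 × 5.8) = 0.54 × 4.6980 = 2.5369
Higher: breed at age 2 (3.7454).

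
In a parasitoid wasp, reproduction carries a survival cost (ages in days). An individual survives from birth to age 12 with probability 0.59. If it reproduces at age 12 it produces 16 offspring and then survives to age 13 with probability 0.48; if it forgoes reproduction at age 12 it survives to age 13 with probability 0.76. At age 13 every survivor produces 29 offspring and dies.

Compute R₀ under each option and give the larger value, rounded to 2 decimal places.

breed at age 12: R₀ = 0.59 × (16 + 0.48 × 29) = 0.59 × 29.9200 = 17.6528
delay to age 13: R₀ = 0.59 × (0.76 × 29) = 0.59 × 22.0400 = 13.0036
Higher: breed at age 12 (17.6528).

17.65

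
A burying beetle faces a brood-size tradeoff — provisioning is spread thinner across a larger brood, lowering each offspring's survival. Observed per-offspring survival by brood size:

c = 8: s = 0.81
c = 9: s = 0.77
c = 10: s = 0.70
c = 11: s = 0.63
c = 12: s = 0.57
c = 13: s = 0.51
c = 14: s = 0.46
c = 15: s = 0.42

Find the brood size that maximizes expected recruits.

Expected recruits = c × s(c):
  c=8: 8 × 0.81 = 6.480
  c=9: 9 × 0.77 = 6.930
  c=10: 10 × 0.70 = 7.000
  c=11: 11 × 0.63 = 6.930
  c=12: 12 × 0.57 = 6.840
  c=13: 13 × 0.51 = 6.630
  c=14: 14 × 0.46 = 6.440
  c=15: 15 × 0.42 = 6.300
Maximum at c = 10 (7.000 recruits).

10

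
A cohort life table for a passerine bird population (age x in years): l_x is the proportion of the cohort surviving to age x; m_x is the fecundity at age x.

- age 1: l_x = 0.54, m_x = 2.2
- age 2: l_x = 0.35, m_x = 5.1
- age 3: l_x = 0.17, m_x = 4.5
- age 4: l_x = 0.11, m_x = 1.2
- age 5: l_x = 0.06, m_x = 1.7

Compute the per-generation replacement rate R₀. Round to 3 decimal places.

3.972

R₀ = Σ l_x m_x:
  age 1: 0.54 × 2.2 = 1.1880
  age 2: 0.35 × 5.1 = 1.7850
  age 3: 0.17 × 4.5 = 0.7650
  age 4: 0.11 × 1.2 = 0.1320
  age 5: 0.06 × 1.7 = 0.1020
R₀ = 1.1880 + 1.7850 + 0.7650 + 0.1320 + 0.1020 = 3.9720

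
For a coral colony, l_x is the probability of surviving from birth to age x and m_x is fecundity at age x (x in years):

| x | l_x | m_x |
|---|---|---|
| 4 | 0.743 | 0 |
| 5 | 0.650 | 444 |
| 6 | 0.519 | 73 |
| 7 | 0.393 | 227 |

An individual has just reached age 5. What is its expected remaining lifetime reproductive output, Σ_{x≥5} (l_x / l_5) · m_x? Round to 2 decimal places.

639.54

l_5 = 0.650. Conditional survival from age 5 to x is l_x / l_5.
  x=5: (0.650/0.650) × 444 = 444.0000
  x=6: (0.519/0.650) × 73 = 58.2877
  x=7: (0.393/0.650) × 227 = 137.2477
Sum = 444.0000 + 58.2877 + 137.2477 = 639.5354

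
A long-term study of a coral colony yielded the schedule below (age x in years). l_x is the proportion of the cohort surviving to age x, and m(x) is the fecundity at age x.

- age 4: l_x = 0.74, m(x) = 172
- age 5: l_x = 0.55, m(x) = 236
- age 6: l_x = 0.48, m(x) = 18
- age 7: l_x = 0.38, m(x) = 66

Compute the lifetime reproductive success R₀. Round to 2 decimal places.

290.80

R₀ = Σ l_x m(x):
  age 4: 0.74 × 172 = 127.2800
  age 5: 0.55 × 236 = 129.8000
  age 6: 0.48 × 18 = 8.6400
  age 7: 0.38 × 66 = 25.0800
R₀ = 127.2800 + 129.8000 + 8.6400 + 25.0800 = 290.8000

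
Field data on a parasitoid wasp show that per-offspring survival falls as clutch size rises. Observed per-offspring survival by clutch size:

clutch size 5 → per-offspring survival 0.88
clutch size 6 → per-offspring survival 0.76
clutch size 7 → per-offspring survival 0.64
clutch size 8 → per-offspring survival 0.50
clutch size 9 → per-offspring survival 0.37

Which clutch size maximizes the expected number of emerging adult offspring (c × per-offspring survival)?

Expected emerging adult offspring = c × s(c):
  c=5: 5 × 0.88 = 4.400
  c=6: 6 × 0.76 = 4.560
  c=7: 7 × 0.64 = 4.480
  c=8: 8 × 0.50 = 4.000
  c=9: 9 × 0.37 = 3.330
Maximum at c = 6 (4.560 emerging adult offspring).

6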